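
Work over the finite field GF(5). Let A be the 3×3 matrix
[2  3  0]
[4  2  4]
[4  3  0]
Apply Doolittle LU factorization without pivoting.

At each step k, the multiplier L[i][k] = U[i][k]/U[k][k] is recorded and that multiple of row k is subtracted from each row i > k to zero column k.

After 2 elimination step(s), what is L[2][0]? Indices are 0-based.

Step 1: pivot at (0,0) is 2.
  row1 ← row1 − (2)·row0  ⇒  L[1][0]=2, U row1=(0, 1, 4)
  row2 ← row2 − (2)·row0  ⇒  L[2][0]=2, U row2=(0, 2, 0)
Step 2: pivot at (1,1) is 1.
  row2 ← row2 − (2)·row1  ⇒  L[2][1]=2, U row2=(0, 0, 2)

L[2][0] = 2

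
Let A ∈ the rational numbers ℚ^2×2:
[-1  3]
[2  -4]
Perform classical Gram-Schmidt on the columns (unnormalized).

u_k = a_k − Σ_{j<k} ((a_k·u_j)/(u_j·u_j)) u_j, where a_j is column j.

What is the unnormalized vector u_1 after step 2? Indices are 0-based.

Step 1: u_0 = a_0 = (-1, 2).
Step 2: u_1 = a_1 − (-11/5)·u_0 = (4/5, 2/5).

u_1 = (4/5, 2/5)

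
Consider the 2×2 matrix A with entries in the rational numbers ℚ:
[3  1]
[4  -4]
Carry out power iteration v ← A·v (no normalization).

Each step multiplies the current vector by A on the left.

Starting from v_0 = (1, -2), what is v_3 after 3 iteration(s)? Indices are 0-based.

v_0 = (1, -2).
v_1 = A·v_0 = (1, 12).
v_2 = A·v_1 = (15, -44).
v_3 = A·v_2 = (1, 236).

v_3 = (1, 236)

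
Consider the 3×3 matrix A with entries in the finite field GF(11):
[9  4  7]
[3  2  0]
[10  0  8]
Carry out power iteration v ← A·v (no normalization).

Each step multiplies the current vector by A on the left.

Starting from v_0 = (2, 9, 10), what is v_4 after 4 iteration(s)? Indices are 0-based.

v_0 = (2, 9, 10).
v_1 = A·v_0 = (3, 2, 1).
v_2 = A·v_1 = (9, 2, 5).
v_3 = A·v_2 = (3, 9, 9).
v_4 = A·v_3 = (5, 5, 3).

v_4 = (5, 5, 3)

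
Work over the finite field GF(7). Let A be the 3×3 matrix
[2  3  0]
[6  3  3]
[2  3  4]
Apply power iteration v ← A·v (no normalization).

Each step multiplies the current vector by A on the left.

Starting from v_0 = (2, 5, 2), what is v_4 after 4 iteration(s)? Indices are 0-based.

v_4 = (4, 4, 1)

v_0 = (2, 5, 2).
v_1 = A·v_0 = (5, 5, 6).
v_2 = A·v_1 = (4, 0, 0).
v_3 = A·v_2 = (1, 3, 1).
v_4 = A·v_3 = (4, 4, 1).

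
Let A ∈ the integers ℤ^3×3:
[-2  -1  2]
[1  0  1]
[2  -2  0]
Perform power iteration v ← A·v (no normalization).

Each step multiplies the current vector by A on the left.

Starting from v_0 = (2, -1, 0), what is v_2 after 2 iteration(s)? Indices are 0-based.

v_2 = (16, 3, -10)

v_0 = (2, -1, 0).
v_1 = A·v_0 = (-3, 2, 6).
v_2 = A·v_1 = (16, 3, -10).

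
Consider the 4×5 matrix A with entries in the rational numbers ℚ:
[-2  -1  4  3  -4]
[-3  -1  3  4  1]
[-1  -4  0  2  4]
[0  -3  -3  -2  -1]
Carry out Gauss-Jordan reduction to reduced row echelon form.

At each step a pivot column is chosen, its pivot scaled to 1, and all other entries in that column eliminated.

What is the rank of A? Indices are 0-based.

rank = 4

[1] R0 /= -2  ⇒  (1, 1/2, -2, -3/2, 2)
     R1 -= -3·R0  ⇒  (0, 1/2, -3, -1/2, 7)
     R2 -= -1·R0  ⇒  (0, -7/2, -2, 1/2, 6)
[2] R1 /= 1/2  ⇒  (0, 1, -6, -1, 14)
     R0 -= 1/2·R1  ⇒  (1, 0, 1, -1, -5)
     R2 -= -7/2·R1  ⇒  (0, 0, -23, -3, 55)
     R3 -= -3·R1  ⇒  (0, 0, -21, -5, 41)
[3] R2 /= -23  ⇒  (0, 0, 1, 3/23, -55/23)
     R0 -= 1·R2  ⇒  (1, 0, 0, -26/23, -60/23)
     R1 -= -6·R2  ⇒  (0, 1, 0, -5/23, -8/23)
     R3 -= -21·R2  ⇒  (0, 0, 0, -52/23, -212/23)
[4] R3 /= -52/23  ⇒  (0, 0, 0, 1, 53/13)
     R0 -= -26/23·R3  ⇒  (1, 0, 0, 0, 2)
     R1 -= -5/23·R3  ⇒  (0, 1, 0, 0, 7/13)
     R2 -= 3/23·R3  ⇒  (0, 0, 1, 0, -38/13)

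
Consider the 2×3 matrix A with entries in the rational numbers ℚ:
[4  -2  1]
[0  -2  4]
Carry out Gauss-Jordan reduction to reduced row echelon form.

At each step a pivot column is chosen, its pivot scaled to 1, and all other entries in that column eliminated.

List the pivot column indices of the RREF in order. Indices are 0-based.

pivot columns: 0, 1

[1] R0 /= 4  ⇒  (1, -1/2, 1/4)
[2] R1 /= -2  ⇒  (0, 1, -2)
     R0 -= -1/2·R1  ⇒  (1, 0, -3/4)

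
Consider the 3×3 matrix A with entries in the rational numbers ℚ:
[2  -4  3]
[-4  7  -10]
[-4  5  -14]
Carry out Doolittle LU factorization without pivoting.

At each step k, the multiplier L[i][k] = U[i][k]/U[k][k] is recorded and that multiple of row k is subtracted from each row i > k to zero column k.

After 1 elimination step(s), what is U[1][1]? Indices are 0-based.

Step 1: pivot at (0,0) is 2.
  row1 ← row1 − (-2)·row0  ⇒  L[1][0]=-2, U row1=(0, -1, -4)
  row2 ← row2 − (-2)·row0  ⇒  L[2][0]=-2, U row2=(0, -3, -8)

U[1][1] = -1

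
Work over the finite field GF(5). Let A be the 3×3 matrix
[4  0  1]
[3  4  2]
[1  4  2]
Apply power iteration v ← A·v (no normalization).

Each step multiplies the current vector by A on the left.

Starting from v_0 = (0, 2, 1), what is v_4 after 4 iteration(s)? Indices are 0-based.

v_4 = (1, 1, 2)

v_0 = (0, 2, 1).
v_1 = A·v_0 = (1, 0, 0).
v_2 = A·v_1 = (4, 3, 1).
v_3 = A·v_2 = (2, 1, 3).
v_4 = A·v_3 = (1, 1, 2).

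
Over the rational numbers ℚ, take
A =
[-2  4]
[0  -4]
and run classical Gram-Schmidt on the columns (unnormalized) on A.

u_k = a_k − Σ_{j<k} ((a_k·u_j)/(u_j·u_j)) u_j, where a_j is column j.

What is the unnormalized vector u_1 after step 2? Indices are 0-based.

u_1 = (0, -4)

Step 1: u_0 = a_0 = (-2, 0).
Step 2: u_1 = a_1 − (-2)·u_0 = (0, -4).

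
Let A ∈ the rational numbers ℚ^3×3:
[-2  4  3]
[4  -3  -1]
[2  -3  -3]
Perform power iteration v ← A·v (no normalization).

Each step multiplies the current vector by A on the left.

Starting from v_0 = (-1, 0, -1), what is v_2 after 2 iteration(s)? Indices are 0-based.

v_2 = (-7, 4, 4)

v_0 = (-1, 0, -1).
v_1 = A·v_0 = (-1, -3, 1).
v_2 = A·v_1 = (-7, 4, 4).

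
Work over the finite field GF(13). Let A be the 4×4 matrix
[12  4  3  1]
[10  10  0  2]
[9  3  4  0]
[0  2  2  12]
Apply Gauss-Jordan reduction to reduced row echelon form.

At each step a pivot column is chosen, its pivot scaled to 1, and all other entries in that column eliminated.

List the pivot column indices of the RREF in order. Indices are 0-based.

step 1: normalize row 0 (÷12) = (1, 9, 10, 12)
  row 1: subtract 10×row0 = (0, 11, 4, 12)
  row 2: subtract 9×row0 = (0, 0, 5, 9)
step 2: normalize row 1 (÷11) = (0, 1, 11, 7)
  row 0: subtract 9×row1 = (1, 0, 2, 1)
  row 3: subtract 2×row1 = (0, 0, 6, 11)
step 3: normalize row 2 (÷5) = (0, 0, 1, 7)
  row 0: subtract 2×row2 = (1, 0, 0, 0)
  row 1: subtract 11×row2 = (0, 1, 0, 8)
  row 3: subtract 6×row2 = (0, 0, 0, 8)
step 4: normalize row 3 (÷8) = (0, 0, 0, 1)
  row 1: subtract 8×row3 = (0, 1, 0, 0)
  row 2: subtract 7×row3 = (0, 0, 1, 0)

pivot columns: 0, 1, 2, 3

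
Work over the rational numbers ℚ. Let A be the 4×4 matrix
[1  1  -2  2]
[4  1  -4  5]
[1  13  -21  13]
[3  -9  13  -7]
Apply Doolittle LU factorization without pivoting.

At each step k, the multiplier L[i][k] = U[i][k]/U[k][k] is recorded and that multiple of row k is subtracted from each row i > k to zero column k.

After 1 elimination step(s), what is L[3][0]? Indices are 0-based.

L[3][0] = 3

k=0: U[0][0]=1
  eliminate (1,0): mult=4, new row 1: (0, -3, 4, -3); set L[1][0]=4
  eliminate (2,0): mult=1, new row 2: (0, 12, -19, 11); set L[2][0]=1
  eliminate (3,0): mult=3, new row 3: (0, -12, 19, -13); set L[3][0]=3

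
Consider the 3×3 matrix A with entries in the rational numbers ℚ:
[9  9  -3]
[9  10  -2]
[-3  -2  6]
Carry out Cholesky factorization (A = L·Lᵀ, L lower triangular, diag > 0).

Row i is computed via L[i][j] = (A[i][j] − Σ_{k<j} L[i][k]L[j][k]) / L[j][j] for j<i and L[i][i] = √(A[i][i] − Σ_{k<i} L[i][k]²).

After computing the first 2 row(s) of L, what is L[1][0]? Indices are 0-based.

L[1][0] = 3

Step 1: L[0][0] = √(9) = 3.
  L[1][0] = (9) / L[0][0] = 3.
Step 2: L[1][1] = √(1) = 1.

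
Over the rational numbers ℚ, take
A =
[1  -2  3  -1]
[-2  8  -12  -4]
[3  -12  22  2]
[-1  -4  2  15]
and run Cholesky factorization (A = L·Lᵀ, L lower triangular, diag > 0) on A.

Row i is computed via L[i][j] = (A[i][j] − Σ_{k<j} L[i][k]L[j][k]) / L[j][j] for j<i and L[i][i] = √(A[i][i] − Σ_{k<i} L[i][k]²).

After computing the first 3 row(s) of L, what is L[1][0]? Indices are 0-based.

Step 1: L[0][0] = √(1) = 1.
  L[1][0] = (-2) / L[0][0] = -2.
Step 2: L[1][1] = √(4) = 2.
  L[2][0] = (3) / L[0][0] = 3.
  L[2][1] = (-6) / L[1][1] = -3.
Step 3: L[2][2] = √(4) = 2.

L[1][0] = -2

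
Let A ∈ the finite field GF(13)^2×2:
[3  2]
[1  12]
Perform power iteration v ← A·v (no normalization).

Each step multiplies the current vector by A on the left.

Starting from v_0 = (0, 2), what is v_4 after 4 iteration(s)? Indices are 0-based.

v_4 = (8, 8)

v_0 = (0, 2).
v_1 = A·v_0 = (4, 11).
v_2 = A·v_1 = (8, 6).
v_3 = A·v_2 = (10, 2).
v_4 = A·v_3 = (8, 8).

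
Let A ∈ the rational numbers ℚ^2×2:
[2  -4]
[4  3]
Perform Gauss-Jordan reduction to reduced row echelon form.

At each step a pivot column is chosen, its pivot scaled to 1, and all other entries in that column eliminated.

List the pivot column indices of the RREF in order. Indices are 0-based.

[1] R0 /= 2  ⇒  (1, -2)
     R1 -= 4·R0  ⇒  (0, 11)
[2] R1 /= 11  ⇒  (0, 1)
     R0 -= -2·R1  ⇒  (1, 0)

pivot columns: 0, 1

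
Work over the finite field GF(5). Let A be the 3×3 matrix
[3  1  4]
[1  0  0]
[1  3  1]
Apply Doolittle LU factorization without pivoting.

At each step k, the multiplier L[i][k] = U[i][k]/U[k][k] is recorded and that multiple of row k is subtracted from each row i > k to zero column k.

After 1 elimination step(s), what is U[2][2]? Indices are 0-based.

[col 0] pivot 3
  R1 -= 2*R0 → (0, 3, 2)  (L[1][0] := 2)
  R2 -= 2*R0 → (0, 1, 3)  (L[2][0] := 2)

U[2][2] = 3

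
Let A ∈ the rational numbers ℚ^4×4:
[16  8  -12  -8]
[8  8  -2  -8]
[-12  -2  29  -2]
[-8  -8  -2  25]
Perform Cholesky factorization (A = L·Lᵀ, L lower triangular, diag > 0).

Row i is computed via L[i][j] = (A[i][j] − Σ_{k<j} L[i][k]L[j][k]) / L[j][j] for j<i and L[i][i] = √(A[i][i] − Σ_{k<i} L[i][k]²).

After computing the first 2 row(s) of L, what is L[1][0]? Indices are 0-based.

L[1][0] = 2

Step 1: L[0][0] = √(16) = 4.
  L[1][0] = (8) / L[0][0] = 2.
Step 2: L[1][1] = √(4) = 2.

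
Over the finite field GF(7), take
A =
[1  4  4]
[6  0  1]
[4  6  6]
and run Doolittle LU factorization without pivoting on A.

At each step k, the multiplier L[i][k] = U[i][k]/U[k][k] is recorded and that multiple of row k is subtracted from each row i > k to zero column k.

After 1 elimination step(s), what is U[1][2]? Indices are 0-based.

U[1][2] = 5

k=0: U[0][0]=1
  eliminate (1,0): mult=6, new row 1: (0, 4, 5); set L[1][0]=6
  eliminate (2,0): mult=4, new row 2: (0, 4, 4); set L[2][0]=4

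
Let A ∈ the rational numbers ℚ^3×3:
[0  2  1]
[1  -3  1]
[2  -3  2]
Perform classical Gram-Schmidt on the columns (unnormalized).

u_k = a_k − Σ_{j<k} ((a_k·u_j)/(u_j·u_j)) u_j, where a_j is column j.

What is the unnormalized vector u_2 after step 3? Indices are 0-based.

u_2 = (9/29, 12/29, -6/29)

Step 1: u_0 = a_0 = (0, 1, 2).
Step 2: u_1 = a_1 − (-9/5)·u_0 = (2, -6/5, 3/5).
Step 3: u_2 = a_2 − (1)·u_0 − (10/29)·u_1 = (9/29, 12/29, -6/29).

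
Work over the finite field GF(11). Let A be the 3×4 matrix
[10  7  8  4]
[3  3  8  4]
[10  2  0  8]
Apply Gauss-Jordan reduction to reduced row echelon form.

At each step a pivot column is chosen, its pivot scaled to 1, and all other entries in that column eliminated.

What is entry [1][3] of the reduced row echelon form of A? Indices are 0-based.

step 1: normalize row 0 (÷10) = (1, 4, 3, 7)
  row 1: subtract 3×row0 = (0, 2, 10, 5)
  row 2: subtract 10×row0 = (0, 6, 3, 4)
step 2: normalize row 1 (÷2) = (0, 1, 5, 8)
  row 0: subtract 4×row1 = (1, 0, 5, 8)
  row 2: subtract 6×row1 = (0, 0, 6, 0)
step 3: normalize row 2 (÷6) = (0, 0, 1, 0)
  row 0: subtract 5×row2 = (1, 0, 0, 8)
  row 1: subtract 5×row2 = (0, 1, 0, 8)

M[1][3] = 8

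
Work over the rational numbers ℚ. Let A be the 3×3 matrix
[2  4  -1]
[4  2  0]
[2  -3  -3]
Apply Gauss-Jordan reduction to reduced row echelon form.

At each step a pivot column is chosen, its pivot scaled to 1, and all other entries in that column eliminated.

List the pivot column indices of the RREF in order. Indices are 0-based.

pivot columns: 0, 1, 2

[1] R0 /= 2  ⇒  (1, 2, -1/2)
     R1 -= 4·R0  ⇒  (0, -6, 2)
     R2 -= 2·R0  ⇒  (0, -7, -2)
[2] R1 /= -6  ⇒  (0, 1, -1/3)
     R0 -= 2·R1  ⇒  (1, 0, 1/6)
     R2 -= -7·R1  ⇒  (0, 0, -13/3)
[3] R2 /= -13/3  ⇒  (0, 0, 1)
     R0 -= 1/6·R2  ⇒  (1, 0, 0)
     R1 -= -1/3·R2  ⇒  (0, 1, 0)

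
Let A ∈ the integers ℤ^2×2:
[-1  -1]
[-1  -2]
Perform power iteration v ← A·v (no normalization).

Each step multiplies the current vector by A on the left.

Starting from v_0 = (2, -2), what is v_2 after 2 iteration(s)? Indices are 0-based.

v_0 = (2, -2).
v_1 = A·v_0 = (0, 2).
v_2 = A·v_1 = (-2, -4).

v_2 = (-2, -4)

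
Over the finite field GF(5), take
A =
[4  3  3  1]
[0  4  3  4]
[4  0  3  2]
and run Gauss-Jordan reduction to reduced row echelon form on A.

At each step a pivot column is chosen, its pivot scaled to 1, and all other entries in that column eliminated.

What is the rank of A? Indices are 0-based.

[1] R0 /= 4  ⇒  (1, 2, 2, 4)
     R2 -= 4·R0  ⇒  (0, 2, 0, 1)
[2] R1 /= 4  ⇒  (0, 1, 2, 1)
     R0 -= 2·R1  ⇒  (1, 0, 3, 2)
     R2 -= 2·R1  ⇒  (0, 0, 1, 4)
[3] R2 /= 1  ⇒  (0, 0, 1, 4)
     R0 -= 3·R2  ⇒  (1, 0, 0, 0)
     R1 -= 2·R2  ⇒  (0, 1, 0, 3)

rank = 3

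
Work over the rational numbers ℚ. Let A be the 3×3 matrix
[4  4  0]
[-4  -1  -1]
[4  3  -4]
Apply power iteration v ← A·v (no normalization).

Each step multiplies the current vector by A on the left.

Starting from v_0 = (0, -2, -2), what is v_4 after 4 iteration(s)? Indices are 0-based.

v_4 = (424, -352, -146)

v_0 = (0, -2, -2).
v_1 = A·v_0 = (-8, 4, 2).
v_2 = A·v_1 = (-16, 26, -28).
v_3 = A·v_2 = (40, 66, 126).
v_4 = A·v_3 = (424, -352, -146).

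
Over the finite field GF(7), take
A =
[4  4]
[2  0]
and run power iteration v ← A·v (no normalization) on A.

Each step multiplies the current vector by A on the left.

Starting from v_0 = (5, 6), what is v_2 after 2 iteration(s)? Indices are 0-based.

v_0 = (5, 6).
v_1 = A·v_0 = (2, 3).
v_2 = A·v_1 = (6, 4).

v_2 = (6, 4)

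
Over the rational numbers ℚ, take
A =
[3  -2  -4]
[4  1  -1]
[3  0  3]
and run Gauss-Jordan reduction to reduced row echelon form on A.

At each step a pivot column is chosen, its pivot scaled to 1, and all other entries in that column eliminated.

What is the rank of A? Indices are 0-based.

pivot(0,0)=3: scale R0 → (1, -2/3, -4/3)
  clear (1,0): R1 −= (4)R0 → (0, 11/3, 13/3)
  clear (2,0): R2 −= (3)R0 → (0, 2, 7)
pivot(1,1)=11/3: scale R1 → (0, 1, 13/11)
  clear (0,1): R0 −= (-2/3)R1 → (1, 0, -6/11)
  clear (2,1): R2 −= (2)R1 → (0, 0, 51/11)
pivot(2,2)=51/11: scale R2 → (0, 0, 1)
  clear (0,2): R0 −= (-6/11)R2 → (1, 0, 0)
  clear (1,2): R1 −= (13/11)R2 → (0, 1, 0)

rank = 3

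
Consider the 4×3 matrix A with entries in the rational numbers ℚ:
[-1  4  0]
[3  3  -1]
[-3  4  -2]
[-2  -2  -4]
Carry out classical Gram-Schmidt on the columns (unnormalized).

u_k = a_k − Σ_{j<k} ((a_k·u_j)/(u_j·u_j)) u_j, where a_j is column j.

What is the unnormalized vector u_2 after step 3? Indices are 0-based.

u_2 = (35/57, -44/19, -25/57, -178/57)

Step 1: u_0 = a_0 = (-1, 3, -3, -2).
Step 2: u_1 = a_1 − (-3/23)·u_0 = (89/23, 78/23, 83/23, -52/23).
Step 3: u_2 = a_2 − (11/23)·u_0 − (-2/57)·u_1 = (35/57, -44/19, -25/57, -178/57).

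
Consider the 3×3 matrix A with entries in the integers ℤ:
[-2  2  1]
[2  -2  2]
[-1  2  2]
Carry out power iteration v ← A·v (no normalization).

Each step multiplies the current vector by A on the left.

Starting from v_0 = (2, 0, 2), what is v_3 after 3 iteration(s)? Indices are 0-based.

v_0 = (2, 0, 2).
v_1 = A·v_0 = (-2, 8, 2).
v_2 = A·v_1 = (22, -16, 22).
v_3 = A·v_2 = (-54, 120, -10).

v_3 = (-54, 120, -10)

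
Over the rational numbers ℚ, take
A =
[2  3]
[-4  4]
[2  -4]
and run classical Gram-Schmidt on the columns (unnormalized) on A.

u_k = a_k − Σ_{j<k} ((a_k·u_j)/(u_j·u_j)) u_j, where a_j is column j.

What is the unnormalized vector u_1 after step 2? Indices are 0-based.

Step 1: u_0 = a_0 = (2, -4, 2).
Step 2: u_1 = a_1 − (-3/4)·u_0 = (9/2, 1, -5/2).

u_1 = (9/2, 1, -5/2)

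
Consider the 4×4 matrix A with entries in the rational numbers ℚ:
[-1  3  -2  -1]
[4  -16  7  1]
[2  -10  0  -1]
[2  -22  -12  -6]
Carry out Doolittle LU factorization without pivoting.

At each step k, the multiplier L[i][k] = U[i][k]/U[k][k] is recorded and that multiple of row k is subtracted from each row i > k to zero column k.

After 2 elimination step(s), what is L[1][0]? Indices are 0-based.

Step 1: pivot at (0,0) is -1.
  row1 ← row1 − (-4)·row0  ⇒  L[1][0]=-4, U row1=(0, -4, -1, -3)
  row2 ← row2 − (-2)·row0  ⇒  L[2][0]=-2, U row2=(0, -4, -4, -3)
  row3 ← row3 − (-2)·row0  ⇒  L[3][0]=-2, U row3=(0, -16, -16, -8)
Step 2: pivot at (1,1) is -4.
  row2 ← row2 − (1)·row1  ⇒  L[2][1]=1, U row2=(0, 0, -3, 0)
  row3 ← row3 − (4)·row1  ⇒  L[3][1]=4, U row3=(0, 0, -12, 4)

L[1][0] = -4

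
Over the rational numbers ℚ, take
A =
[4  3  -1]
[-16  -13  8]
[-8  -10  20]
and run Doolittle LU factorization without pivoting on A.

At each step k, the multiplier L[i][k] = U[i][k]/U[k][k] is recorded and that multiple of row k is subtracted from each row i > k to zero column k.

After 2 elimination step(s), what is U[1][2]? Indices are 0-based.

Step 1: pivot at (0,0) is 4.
  row1 ← row1 − (-4)·row0  ⇒  L[1][0]=-4, U row1=(0, -1, 4)
  row2 ← row2 − (-2)·row0  ⇒  L[2][0]=-2, U row2=(0, -4, 18)
Step 2: pivot at (1,1) is -1.
  row2 ← row2 − (4)·row1  ⇒  L[2][1]=4, U row2=(0, 0, 2)

U[1][2] = 4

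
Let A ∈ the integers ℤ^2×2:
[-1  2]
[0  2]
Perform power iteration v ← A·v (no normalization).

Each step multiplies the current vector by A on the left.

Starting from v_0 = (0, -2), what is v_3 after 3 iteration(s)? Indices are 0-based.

v_0 = (0, -2).
v_1 = A·v_0 = (-4, -4).
v_2 = A·v_1 = (-4, -8).
v_3 = A·v_2 = (-12, -16).

v_3 = (-12, -16)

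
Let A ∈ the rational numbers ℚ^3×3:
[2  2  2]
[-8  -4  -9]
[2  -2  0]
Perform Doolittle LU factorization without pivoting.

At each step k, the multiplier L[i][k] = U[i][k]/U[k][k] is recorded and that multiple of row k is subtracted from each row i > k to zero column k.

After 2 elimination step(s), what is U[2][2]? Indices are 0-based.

[col 0] pivot 2
  R1 -= -4*R0 → (0, 4, -1)  (L[1][0] := -4)
  R2 -= 1*R0 → (0, -4, -2)  (L[2][0] := 1)
[col 1] pivot 4
  R2 -= -1*R1 → (0, 0, -3)  (L[2][1] := -1)

U[2][2] = -3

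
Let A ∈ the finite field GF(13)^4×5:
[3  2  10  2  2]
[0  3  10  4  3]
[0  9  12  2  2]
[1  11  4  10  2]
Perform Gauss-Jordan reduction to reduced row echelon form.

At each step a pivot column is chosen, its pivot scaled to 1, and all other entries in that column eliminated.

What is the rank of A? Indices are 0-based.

pivot(0,0)=3: scale R0 → (1, 5, 12, 5, 5)
  clear (3,0): R3 −= (1)R0 → (0, 6, 5, 5, 10)
pivot(1,1)=3: scale R1 → (0, 1, 12, 10, 1)
  clear (0,1): R0 −= (5)R1 → (1, 0, 4, 7, 0)
  clear (2,1): R2 −= (9)R1 → (0, 0, 8, 3, 6)
  clear (3,1): R3 −= (6)R1 → (0, 0, 11, 10, 4)
pivot(2,2)=8: scale R2 → (0, 0, 1, 2, 4)
  clear (0,2): R0 −= (4)R2 → (1, 0, 0, 12, 10)
  clear (1,2): R1 −= (12)R2 → (0, 1, 0, 12, 5)
  clear (3,2): R3 −= (11)R2 → (0, 0, 0, 1, 12)
pivot(3,3)=1: scale R3 → (0, 0, 0, 1, 12)
  clear (0,3): R0 −= (12)R3 → (1, 0, 0, 0, 9)
  clear (1,3): R1 −= (12)R3 → (0, 1, 0, 0, 4)
  clear (2,3): R2 −= (2)R3 → (0, 0, 1, 0, 6)

rank = 4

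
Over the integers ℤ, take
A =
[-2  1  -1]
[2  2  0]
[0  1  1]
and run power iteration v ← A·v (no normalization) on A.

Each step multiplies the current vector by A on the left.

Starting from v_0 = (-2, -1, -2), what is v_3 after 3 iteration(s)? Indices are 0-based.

v_0 = (-2, -1, -2).
v_1 = A·v_0 = (5, -6, -3).
v_2 = A·v_1 = (-13, -2, -9).
v_3 = A·v_2 = (33, -30, -11).

v_3 = (33, -30, -11)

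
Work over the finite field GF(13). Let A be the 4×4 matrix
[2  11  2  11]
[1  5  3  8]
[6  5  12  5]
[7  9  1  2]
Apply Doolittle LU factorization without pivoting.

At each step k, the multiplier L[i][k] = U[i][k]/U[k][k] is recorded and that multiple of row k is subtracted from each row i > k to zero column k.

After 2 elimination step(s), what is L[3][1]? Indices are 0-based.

k=0: U[0][0]=2
  eliminate (1,0): mult=7, new row 1: (0, 6, 2, 9); set L[1][0]=7
  eliminate (2,0): mult=3, new row 2: (0, 11, 6, 11); set L[2][0]=3
  eliminate (3,0): mult=10, new row 3: (0, 3, 7, 9); set L[3][0]=10
k=1: U[1][1]=6
  eliminate (2,1): mult=4, new row 2: (0, 0, 11, 1); set L[2][1]=4
  eliminate (3,1): mult=7, new row 3: (0, 0, 6, 11); set L[3][1]=7

L[3][1] = 7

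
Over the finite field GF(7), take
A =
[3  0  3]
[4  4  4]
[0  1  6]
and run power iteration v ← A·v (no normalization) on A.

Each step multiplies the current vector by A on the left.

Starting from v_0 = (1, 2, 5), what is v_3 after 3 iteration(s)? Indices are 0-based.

v_3 = (2, 1, 6)

v_0 = (1, 2, 5).
v_1 = A·v_0 = (4, 4, 4).
v_2 = A·v_1 = (3, 6, 0).
v_3 = A·v_2 = (2, 1, 6).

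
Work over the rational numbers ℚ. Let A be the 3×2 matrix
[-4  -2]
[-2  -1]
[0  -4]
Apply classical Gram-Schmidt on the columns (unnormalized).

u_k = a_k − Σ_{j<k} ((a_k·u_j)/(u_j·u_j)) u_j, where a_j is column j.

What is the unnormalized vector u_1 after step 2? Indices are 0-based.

u_1 = (0, 0, -4)

Step 1: u_0 = a_0 = (-4, -2, 0).
Step 2: u_1 = a_1 − (1/2)·u_0 = (0, 0, -4).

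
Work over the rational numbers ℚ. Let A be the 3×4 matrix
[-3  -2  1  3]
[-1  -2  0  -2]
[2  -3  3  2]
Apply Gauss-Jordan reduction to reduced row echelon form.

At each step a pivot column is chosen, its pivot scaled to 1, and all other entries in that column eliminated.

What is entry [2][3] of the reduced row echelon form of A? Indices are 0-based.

[1] R0 /= -3  ⇒  (1, 2/3, -1/3, -1)
     R1 -= -1·R0  ⇒  (0, -4/3, -1/3, -3)
     R2 -= 2·R0  ⇒  (0, -13/3, 11/3, 4)
[2] R1 /= -4/3  ⇒  (0, 1, 1/4, 9/4)
     R0 -= 2/3·R1  ⇒  (1, 0, -1/2, -5/2)
     R2 -= -13/3·R1  ⇒  (0, 0, 19/4, 55/4)
[3] R2 /= 19/4  ⇒  (0, 0, 1, 55/19)
     R0 -= -1/2·R2  ⇒  (1, 0, 0, -20/19)
     R1 -= 1/4·R2  ⇒  (0, 1, 0, 29/19)

M[2][3] = 55/19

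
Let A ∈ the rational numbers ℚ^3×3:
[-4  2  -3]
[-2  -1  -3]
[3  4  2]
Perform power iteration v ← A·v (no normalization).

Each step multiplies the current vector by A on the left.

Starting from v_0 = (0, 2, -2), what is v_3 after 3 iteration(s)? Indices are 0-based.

v_0 = (0, 2, -2).
v_1 = A·v_0 = (10, 4, 4).
v_2 = A·v_1 = (-44, -36, 54).
v_3 = A·v_2 = (-58, -38, -168).

v_3 = (-58, -38, -168)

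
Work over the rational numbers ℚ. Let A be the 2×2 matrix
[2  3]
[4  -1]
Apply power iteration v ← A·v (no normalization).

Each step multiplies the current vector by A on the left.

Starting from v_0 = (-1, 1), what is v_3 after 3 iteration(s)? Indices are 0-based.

v_0 = (-1, 1).
v_1 = A·v_0 = (1, -5).
v_2 = A·v_1 = (-13, 9).
v_3 = A·v_2 = (1, -61).

v_3 = (1, -61)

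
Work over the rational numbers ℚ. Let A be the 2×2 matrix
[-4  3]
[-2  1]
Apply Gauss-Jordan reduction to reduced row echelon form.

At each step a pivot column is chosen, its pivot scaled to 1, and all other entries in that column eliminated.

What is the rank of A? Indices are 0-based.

[1] R0 /= -4  ⇒  (1, -3/4)
     R1 -= -2·R0  ⇒  (0, -1/2)
[2] R1 /= -1/2  ⇒  (0, 1)
     R0 -= -3/4·R1  ⇒  (1, 0)

rank = 2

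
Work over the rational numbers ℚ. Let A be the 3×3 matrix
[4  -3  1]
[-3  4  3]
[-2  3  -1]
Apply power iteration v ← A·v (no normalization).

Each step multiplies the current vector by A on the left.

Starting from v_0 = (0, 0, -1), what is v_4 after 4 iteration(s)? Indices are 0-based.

v_0 = (0, 0, -1).
v_1 = A·v_0 = (-1, -3, 1).
v_2 = A·v_1 = (6, -6, -8).
v_3 = A·v_2 = (34, -66, -22).
v_4 = A·v_3 = (312, -432, -244).

v_4 = (312, -432, -244)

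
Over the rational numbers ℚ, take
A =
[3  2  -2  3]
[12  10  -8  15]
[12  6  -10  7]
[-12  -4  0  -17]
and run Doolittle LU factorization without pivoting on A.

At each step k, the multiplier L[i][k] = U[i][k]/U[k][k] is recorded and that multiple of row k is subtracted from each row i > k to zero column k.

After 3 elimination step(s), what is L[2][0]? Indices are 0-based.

[col 0] pivot 3
  R1 -= 4*R0 → (0, 2, 0, 3)  (L[1][0] := 4)
  R2 -= 4*R0 → (0, -2, -2, -5)  (L[2][0] := 4)
  R3 -= -4*R0 → (0, 4, -8, -5)  (L[3][0] := -4)
[col 1] pivot 2
  R2 -= -1*R1 → (0, 0, -2, -2)  (L[2][1] := -1)
  R3 -= 2*R1 → (0, 0, -8, -11)  (L[3][1] := 2)
[col 2] pivot -2
  R3 -= 4*R2 → (0, 0, 0, -3)  (L[3][2] := 4)

L[2][0] = 4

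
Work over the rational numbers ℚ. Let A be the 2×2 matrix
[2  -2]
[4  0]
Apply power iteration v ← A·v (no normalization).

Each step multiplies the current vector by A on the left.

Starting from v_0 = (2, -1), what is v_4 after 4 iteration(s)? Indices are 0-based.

v_4 = (-80, -224)

v_0 = (2, -1).
v_1 = A·v_0 = (6, 8).
v_2 = A·v_1 = (-4, 24).
v_3 = A·v_2 = (-56, -16).
v_4 = A·v_3 = (-80, -224).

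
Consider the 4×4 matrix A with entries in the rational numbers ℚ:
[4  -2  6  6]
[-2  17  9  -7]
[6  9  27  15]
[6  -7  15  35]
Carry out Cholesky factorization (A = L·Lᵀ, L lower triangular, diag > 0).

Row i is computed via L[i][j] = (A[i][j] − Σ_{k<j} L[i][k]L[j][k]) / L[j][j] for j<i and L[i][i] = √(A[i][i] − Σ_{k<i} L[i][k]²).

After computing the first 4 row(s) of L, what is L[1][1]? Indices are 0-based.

Step 1: L[0][0] = √(4) = 2.
  L[1][0] = (-2) / L[0][0] = -1.
Step 2: L[1][1] = √(16) = 4.
  L[2][0] = (6) / L[0][0] = 3.
  L[2][1] = (12) / L[1][1] = 3.
Step 3: L[2][2] = √(9) = 3.
  L[3][0] = (6) / L[0][0] = 3.
  L[3][1] = (-4) / L[1][1] = -1.
  L[3][2] = (9) / L[2][2] = 3.
Step 4: L[3][3] = √(16) = 4.

L[1][1] = 4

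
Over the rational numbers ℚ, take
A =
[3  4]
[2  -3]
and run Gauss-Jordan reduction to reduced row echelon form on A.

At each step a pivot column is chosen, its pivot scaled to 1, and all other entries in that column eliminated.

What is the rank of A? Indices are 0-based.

rank = 2

pivot(0,0)=3: scale R0 → (1, 4/3)
  clear (1,0): R1 −= (2)R0 → (0, -17/3)
pivot(1,1)=-17/3: scale R1 → (0, 1)
  clear (0,1): R0 −= (4/3)R1 → (1, 0)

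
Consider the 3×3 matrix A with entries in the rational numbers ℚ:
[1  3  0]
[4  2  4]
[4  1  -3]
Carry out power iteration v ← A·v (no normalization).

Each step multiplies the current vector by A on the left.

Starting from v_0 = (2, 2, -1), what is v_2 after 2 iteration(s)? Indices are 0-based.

v_0 = (2, 2, -1).
v_1 = A·v_0 = (8, 8, 13).
v_2 = A·v_1 = (32, 100, 1).

v_2 = (32, 100, 1)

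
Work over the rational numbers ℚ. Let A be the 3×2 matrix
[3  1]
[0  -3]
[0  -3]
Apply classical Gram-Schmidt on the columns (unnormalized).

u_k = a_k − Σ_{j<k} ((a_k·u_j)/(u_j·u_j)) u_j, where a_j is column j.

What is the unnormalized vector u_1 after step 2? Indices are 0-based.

Step 1: u_0 = a_0 = (3, 0, 0).
Step 2: u_1 = a_1 − (1/3)·u_0 = (0, -3, -3).

u_1 = (0, -3, -3)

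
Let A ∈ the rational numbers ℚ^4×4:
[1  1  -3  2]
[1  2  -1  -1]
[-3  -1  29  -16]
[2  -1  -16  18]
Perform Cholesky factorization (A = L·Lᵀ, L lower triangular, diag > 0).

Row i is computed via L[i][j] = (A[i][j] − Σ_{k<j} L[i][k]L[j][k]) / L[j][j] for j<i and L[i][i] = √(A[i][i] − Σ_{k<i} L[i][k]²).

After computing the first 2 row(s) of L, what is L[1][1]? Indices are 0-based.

L[1][1] = 1

Step 1: L[0][0] = √(1) = 1.
  L[1][0] = (1) / L[0][0] = 1.
Step 2: L[1][1] = √(1) = 1.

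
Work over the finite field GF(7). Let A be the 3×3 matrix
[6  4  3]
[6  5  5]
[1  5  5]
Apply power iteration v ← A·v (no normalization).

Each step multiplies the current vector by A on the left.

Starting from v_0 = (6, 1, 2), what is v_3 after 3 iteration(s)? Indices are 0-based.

v_3 = (6, 5, 6)

v_0 = (6, 1, 2).
v_1 = A·v_0 = (4, 2, 0).
v_2 = A·v_1 = (4, 6, 0).
v_3 = A·v_2 = (6, 5, 6).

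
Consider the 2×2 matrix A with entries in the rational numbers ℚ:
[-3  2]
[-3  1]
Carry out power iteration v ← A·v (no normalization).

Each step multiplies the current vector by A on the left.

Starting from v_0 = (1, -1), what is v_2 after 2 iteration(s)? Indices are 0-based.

v_2 = (7, 11)

v_0 = (1, -1).
v_1 = A·v_0 = (-5, -4).
v_2 = A·v_1 = (7, 11).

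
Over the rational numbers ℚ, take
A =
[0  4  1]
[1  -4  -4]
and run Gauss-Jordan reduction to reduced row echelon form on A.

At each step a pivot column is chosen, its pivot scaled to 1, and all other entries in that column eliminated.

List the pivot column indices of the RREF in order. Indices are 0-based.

[1] R0 <-> R1
[1] R0 /= 1  ⇒  (1, -4, -4)
[2] R1 /= 4  ⇒  (0, 1, 1/4)
     R0 -= -4·R1  ⇒  (1, 0, -3)

pivot columns: 0, 1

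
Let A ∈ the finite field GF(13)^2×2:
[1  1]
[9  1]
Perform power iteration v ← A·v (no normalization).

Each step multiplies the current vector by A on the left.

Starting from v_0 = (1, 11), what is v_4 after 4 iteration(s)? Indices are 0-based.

v_0 = (1, 11).
v_1 = A·v_0 = (12, 7).
v_2 = A·v_1 = (6, 11).
v_3 = A·v_2 = (4, 0).
v_4 = A·v_3 = (4, 10).

v_4 = (4, 10)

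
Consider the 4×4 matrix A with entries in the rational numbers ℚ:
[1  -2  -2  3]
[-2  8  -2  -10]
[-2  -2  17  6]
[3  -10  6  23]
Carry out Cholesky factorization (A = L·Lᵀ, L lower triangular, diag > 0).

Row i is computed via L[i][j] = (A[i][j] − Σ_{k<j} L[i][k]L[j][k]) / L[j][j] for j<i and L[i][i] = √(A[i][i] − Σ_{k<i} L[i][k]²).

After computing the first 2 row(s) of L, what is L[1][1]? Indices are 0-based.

L[1][1] = 2

Step 1: L[0][0] = √(1) = 1.
  L[1][0] = (-2) / L[0][0] = -2.
Step 2: L[1][1] = √(4) = 2.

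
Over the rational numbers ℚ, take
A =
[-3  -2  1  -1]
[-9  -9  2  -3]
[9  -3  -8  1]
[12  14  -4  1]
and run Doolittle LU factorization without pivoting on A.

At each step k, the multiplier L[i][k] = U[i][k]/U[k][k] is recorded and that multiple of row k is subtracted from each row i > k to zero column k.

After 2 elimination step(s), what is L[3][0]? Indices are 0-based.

L[3][0] = -4

Step 1: pivot at (0,0) is -3.
  row1 ← row1 − (3)·row0  ⇒  L[1][0]=3, U row1=(0, -3, -1, 0)
  row2 ← row2 − (-3)·row0  ⇒  L[2][0]=-3, U row2=(0, -9, -5, -2)
  row3 ← row3 − (-4)·row0  ⇒  L[3][0]=-4, U row3=(0, 6, 0, -3)
Step 2: pivot at (1,1) is -3.
  row2 ← row2 − (3)·row1  ⇒  L[2][1]=3, U row2=(0, 0, -2, -2)
  row3 ← row3 − (-2)·row1  ⇒  L[3][1]=-2, U row3=(0, 0, -2, -3)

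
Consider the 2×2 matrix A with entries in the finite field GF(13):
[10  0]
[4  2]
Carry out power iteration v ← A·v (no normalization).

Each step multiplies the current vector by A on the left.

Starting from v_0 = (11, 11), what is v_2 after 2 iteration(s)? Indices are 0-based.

v_0 = (11, 11).
v_1 = A·v_0 = (6, 1).
v_2 = A·v_1 = (8, 0).

v_2 = (8, 0)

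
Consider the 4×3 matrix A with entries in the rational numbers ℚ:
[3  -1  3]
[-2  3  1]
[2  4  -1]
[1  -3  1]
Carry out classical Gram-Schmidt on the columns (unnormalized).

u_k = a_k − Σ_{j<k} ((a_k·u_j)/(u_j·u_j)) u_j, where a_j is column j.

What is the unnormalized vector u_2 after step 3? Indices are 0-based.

Step 1: u_0 = a_0 = (3, -2, 2, 1).
Step 2: u_1 = a_1 − (-2/9)·u_0 = (-1/3, 23/9, 40/9, -25/9).
Step 3: u_2 = a_2 − (1/3)·u_0 − (-51/307)·u_1 = (597/307, 642/307, -285/307, 63/307).

u_2 = (597/307, 642/307, -285/307, 63/307)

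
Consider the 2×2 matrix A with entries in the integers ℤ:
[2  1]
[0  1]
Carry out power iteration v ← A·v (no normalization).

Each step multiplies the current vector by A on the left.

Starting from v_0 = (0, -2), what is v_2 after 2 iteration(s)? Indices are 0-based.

v_2 = (-6, -2)

v_0 = (0, -2).
v_1 = A·v_0 = (-2, -2).
v_2 = A·v_1 = (-6, -2).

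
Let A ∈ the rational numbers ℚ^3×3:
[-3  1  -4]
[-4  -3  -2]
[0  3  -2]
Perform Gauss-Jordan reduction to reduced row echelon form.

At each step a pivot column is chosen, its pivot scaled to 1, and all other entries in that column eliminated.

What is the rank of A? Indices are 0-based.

pivot(0,0)=-3: scale R0 → (1, -1/3, 4/3)
  clear (1,0): R1 −= (-4)R0 → (0, -13/3, 10/3)
pivot(1,1)=-13/3: scale R1 → (0, 1, -10/13)
  clear (0,1): R0 −= (-1/3)R1 → (1, 0, 14/13)
  clear (2,1): R2 −= (3)R1 → (0, 0, 4/13)
pivot(2,2)=4/13: scale R2 → (0, 0, 1)
  clear (0,2): R0 −= (14/13)R2 → (1, 0, 0)
  clear (1,2): R1 −= (-10/13)R2 → (0, 1, 0)

rank = 3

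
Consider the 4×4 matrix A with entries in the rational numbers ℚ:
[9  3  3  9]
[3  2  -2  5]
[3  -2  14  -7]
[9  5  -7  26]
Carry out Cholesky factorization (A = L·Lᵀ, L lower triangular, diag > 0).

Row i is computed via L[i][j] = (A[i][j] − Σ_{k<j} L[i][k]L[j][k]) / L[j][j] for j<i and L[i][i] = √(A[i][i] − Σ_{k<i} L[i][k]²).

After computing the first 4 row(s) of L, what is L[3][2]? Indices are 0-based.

Step 1: L[0][0] = √(9) = 3.
  L[1][0] = (3) / L[0][0] = 1.
Step 2: L[1][1] = √(1) = 1.
  L[2][0] = (3) / L[0][0] = 1.
  L[2][1] = (-3) / L[1][1] = -3.
Step 3: L[2][2] = √(4) = 2.
  L[3][0] = (9) / L[0][0] = 3.
  L[3][1] = (2) / L[1][1] = 2.
  L[3][2] = (-4) / L[2][2] = -2.
Step 4: L[3][3] = √(9) = 3.

L[3][2] = -2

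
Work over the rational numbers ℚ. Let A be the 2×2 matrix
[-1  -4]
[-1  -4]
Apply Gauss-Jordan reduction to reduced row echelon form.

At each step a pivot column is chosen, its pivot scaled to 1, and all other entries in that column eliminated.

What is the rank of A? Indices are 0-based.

rank = 1

pivot(0,0)=-1: scale R0 → (1, 4)
  clear (1,0): R1 −= (-1)R0 → (0, 0)
col 1: no nonzero at/below row 1; advance.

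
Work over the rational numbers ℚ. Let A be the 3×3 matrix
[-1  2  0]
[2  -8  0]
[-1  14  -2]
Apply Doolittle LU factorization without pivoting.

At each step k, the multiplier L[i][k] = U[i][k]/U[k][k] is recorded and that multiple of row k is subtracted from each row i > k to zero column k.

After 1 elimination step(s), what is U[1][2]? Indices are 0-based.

U[1][2] = 0

k=0: U[0][0]=-1
  eliminate (1,0): mult=-2, new row 1: (0, -4, 0); set L[1][0]=-2
  eliminate (2,0): mult=1, new row 2: (0, 12, -2); set L[2][0]=1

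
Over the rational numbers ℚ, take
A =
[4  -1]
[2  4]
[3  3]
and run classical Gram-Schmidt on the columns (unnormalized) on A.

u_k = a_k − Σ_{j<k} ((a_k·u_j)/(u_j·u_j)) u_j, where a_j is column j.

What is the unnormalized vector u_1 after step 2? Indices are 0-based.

Step 1: u_0 = a_0 = (4, 2, 3).
Step 2: u_1 = a_1 − (13/29)·u_0 = (-81/29, 90/29, 48/29).

u_1 = (-81/29, 90/29, 48/29)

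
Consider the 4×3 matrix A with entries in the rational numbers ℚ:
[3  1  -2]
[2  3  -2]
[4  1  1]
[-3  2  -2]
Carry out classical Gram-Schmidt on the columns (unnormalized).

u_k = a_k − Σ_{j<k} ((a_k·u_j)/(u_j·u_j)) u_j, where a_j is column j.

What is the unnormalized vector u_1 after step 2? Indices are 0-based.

u_1 = (17/38, 50/19, 5/19, 97/38)

Step 1: u_0 = a_0 = (3, 2, 4, -3).
Step 2: u_1 = a_1 − (7/38)·u_0 = (17/38, 50/19, 5/19, 97/38).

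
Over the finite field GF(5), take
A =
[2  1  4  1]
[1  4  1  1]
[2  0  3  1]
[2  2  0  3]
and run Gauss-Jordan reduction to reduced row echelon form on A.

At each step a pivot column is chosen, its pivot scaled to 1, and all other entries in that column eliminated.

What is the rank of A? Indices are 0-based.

rank = 4

step 1: normalize row 0 (÷2) = (1, 3, 2, 3)
  row 1: subtract 1×row0 = (0, 1, 4, 3)
  row 2: subtract 2×row0 = (0, 4, 4, 0)
  row 3: subtract 2×row0 = (0, 1, 1, 2)
step 2: normalize row 1 (÷1) = (0, 1, 4, 3)
  row 0: subtract 3×row1 = (1, 0, 0, 4)
  row 2: subtract 4×row1 = (0, 0, 3, 3)
  row 3: subtract 1×row1 = (0, 0, 2, 4)
step 3: normalize row 2 (÷3) = (0, 0, 1, 1)
  row 1: subtract 4×row2 = (0, 1, 0, 4)
  row 3: subtract 2×row2 = (0, 0, 0, 2)
step 4: normalize row 3 (÷2) = (0, 0, 0, 1)
  row 0: subtract 4×row3 = (1, 0, 0, 0)
  row 1: subtract 4×row3 = (0, 1, 0, 0)
  row 2: subtract 1×row3 = (0, 0, 1, 0)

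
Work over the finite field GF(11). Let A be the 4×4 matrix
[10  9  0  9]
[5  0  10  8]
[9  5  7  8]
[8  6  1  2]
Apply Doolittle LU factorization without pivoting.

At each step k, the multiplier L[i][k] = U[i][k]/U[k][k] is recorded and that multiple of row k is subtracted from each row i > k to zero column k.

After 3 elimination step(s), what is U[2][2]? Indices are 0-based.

Step 1: pivot at (0,0) is 10.
  row1 ← row1 − (6)·row0  ⇒  L[1][0]=6, U row1=(0, 1, 10, 9)
  row2 ← row2 − (2)·row0  ⇒  L[2][0]=2, U row2=(0, 9, 7, 1)
  row3 ← row3 − (3)·row0  ⇒  L[3][0]=3, U row3=(0, 1, 1, 8)
Step 2: pivot at (1,1) is 1.
  row2 ← row2 − (9)·row1  ⇒  L[2][1]=9, U row2=(0, 0, 5, 8)
  row3 ← row3 − (1)·row1  ⇒  L[3][1]=1, U row3=(0, 0, 2, 10)
Step 3: pivot at (2,2) is 5.
  row3 ← row3 − (7)·row2  ⇒  L[3][2]=7, U row3=(0, 0, 0, 9)

U[2][2] = 5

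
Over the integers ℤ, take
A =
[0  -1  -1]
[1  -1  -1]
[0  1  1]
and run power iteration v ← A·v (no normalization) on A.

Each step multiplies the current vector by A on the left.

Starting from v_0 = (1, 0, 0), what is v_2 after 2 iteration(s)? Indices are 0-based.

v_2 = (-1, -1, 1)

v_0 = (1, 0, 0).
v_1 = A·v_0 = (0, 1, 0).
v_2 = A·v_1 = (-1, -1, 1).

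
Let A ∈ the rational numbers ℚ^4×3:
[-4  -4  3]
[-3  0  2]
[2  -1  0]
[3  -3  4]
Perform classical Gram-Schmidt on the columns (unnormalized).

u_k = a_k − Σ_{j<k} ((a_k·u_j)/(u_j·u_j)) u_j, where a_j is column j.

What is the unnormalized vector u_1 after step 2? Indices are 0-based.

u_1 = (-66/19, 15/38, -24/19, -129/38)

Step 1: u_0 = a_0 = (-4, -3, 2, 3).
Step 2: u_1 = a_1 − (5/38)·u_0 = (-66/19, 15/38, -24/19, -129/38).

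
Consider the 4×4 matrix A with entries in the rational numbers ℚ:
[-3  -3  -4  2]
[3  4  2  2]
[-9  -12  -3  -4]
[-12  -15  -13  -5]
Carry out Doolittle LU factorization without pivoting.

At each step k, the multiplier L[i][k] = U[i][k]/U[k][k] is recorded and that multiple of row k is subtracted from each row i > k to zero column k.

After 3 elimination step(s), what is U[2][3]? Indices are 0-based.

U[2][3] = 2

[col 0] pivot -3
  R1 -= -1*R0 → (0, 1, -2, 4)  (L[1][0] := -1)
  R2 -= 3*R0 → (0, -3, 9, -10)  (L[2][0] := 3)
  R3 -= 4*R0 → (0, -3, 3, -13)  (L[3][0] := 4)
[col 1] pivot 1
  R2 -= -3*R1 → (0, 0, 3, 2)  (L[2][1] := -3)
  R3 -= -3*R1 → (0, 0, -3, -1)  (L[3][1] := -3)
[col 2] pivot 3
  R3 -= -1*R2 → (0, 0, 0, 1)  (L[3][2] := -1)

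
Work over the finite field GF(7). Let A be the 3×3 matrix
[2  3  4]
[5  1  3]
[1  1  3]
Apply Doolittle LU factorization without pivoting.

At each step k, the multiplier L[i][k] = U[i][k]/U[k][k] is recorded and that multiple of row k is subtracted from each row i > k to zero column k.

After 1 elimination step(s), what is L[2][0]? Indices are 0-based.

k=0: U[0][0]=2
  eliminate (1,0): mult=6, new row 1: (0, 4, 0); set L[1][0]=6
  eliminate (2,0): mult=4, new row 2: (0, 3, 1); set L[2][0]=4

L[2][0] = 4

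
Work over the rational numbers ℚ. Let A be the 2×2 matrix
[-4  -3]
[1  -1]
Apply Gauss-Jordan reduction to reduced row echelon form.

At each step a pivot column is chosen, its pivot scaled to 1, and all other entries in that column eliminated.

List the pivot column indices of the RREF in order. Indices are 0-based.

[1] R0 /= -4  ⇒  (1, 3/4)
     R1 -= 1·R0  ⇒  (0, -7/4)
[2] R1 /= -7/4  ⇒  (0, 1)
     R0 -= 3/4·R1  ⇒  (1, 0)

pivot columns: 0, 1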